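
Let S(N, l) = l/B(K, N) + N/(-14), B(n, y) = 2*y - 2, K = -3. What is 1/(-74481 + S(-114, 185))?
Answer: -322/23980519 ≈ -1.3428e-5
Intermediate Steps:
B(n, y) = -2 + 2*y
S(N, l) = -N/14 + l/(-2 + 2*N) (S(N, l) = l/(-2 + 2*N) + N/(-14) = l/(-2 + 2*N) + N*(-1/14) = l/(-2 + 2*N) - N/14 = -N/14 + l/(-2 + 2*N))
1/(-74481 + S(-114, 185)) = 1/(-74481 + (7*185 - 1*(-114)*(-1 - 114))/(14*(-1 - 114))) = 1/(-74481 + (1/14)*(1295 - 1*(-114)*(-115))/(-115)) = 1/(-74481 + (1/14)*(-1/115)*(1295 - 13110)) = 1/(-74481 + (1/14)*(-1/115)*(-11815)) = 1/(-74481 + 2363/322) = 1/(-23980519/322) = -322/23980519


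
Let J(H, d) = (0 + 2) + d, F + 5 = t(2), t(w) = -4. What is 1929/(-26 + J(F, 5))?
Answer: -1929/19 ≈ -101.53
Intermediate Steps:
F = -9 (F = -5 - 4 = -9)
J(H, d) = 2 + d
1929/(-26 + J(F, 5)) = 1929/(-26 + (2 + 5)) = 1929/(-26 + 7) = 1929/(-19) = -1/19*1929 = -1929/19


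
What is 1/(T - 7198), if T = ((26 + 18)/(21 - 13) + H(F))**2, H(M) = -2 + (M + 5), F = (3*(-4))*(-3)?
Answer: -4/20871 ≈ -0.00019165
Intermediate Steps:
F = 36 (F = -12*(-3) = 36)
H(M) = 3 + M (H(M) = -2 + (5 + M) = 3 + M)
T = 7921/4 (T = ((26 + 18)/(21 - 13) + (3 + 36))**2 = (44/8 + 39)**2 = (44*(1/8) + 39)**2 = (11/2 + 39)**2 = (89/2)**2 = 7921/4 ≈ 1980.3)
1/(T - 7198) = 1/(7921/4 - 7198) = 1/(-20871/4) = -4/20871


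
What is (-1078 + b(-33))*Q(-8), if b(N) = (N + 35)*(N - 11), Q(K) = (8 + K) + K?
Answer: 9328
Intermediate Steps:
Q(K) = 8 + 2*K
b(N) = (-11 + N)*(35 + N) (b(N) = (35 + N)*(-11 + N) = (-11 + N)*(35 + N))
(-1078 + b(-33))*Q(-8) = (-1078 + (-385 + (-33)² + 24*(-33)))*(8 + 2*(-8)) = (-1078 + (-385 + 1089 - 792))*(8 - 16) = (-1078 - 88)*(-8) = -1166*(-8) = 9328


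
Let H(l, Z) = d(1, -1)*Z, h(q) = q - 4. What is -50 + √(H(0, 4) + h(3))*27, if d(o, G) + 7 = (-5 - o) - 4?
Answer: -50 + 27*I*√69 ≈ -50.0 + 224.28*I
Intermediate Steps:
d(o, G) = -16 - o (d(o, G) = -7 + ((-5 - o) - 4) = -7 + (-9 - o) = -16 - o)
h(q) = -4 + q
H(l, Z) = -17*Z (H(l, Z) = (-16 - 1*1)*Z = (-16 - 1)*Z = -17*Z)
-50 + √(H(0, 4) + h(3))*27 = -50 + √(-17*4 + (-4 + 3))*27 = -50 + √(-68 - 1)*27 = -50 + √(-69)*27 = -50 + (I*√69)*27 = -50 + 27*I*√69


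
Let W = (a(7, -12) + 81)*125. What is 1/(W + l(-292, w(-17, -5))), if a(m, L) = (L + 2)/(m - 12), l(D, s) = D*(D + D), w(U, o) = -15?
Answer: 1/180903 ≈ 5.5278e-6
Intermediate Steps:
l(D, s) = 2*D² (l(D, s) = D*(2*D) = 2*D²)
a(m, L) = (2 + L)/(-12 + m)
W = 10375 (W = ((2 - 12)/(-12 + 7) + 81)*125 = (-10/(-5) + 81)*125 = (-⅕*(-10) + 81)*125 = (2 + 81)*125 = 83*125 = 10375)
1/(W + l(-292, w(-17, -5))) = 1/(10375 + 2*(-292)²) = 1/(10375 + 2*85264) = 1/(10375 + 170528) = 1/180903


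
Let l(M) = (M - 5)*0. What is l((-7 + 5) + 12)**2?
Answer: 0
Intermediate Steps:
l(M) = 0 (l(M) = (-5 + M)*0 = 0)
l((-7 + 5) + 12)**2 = 0**2 = 0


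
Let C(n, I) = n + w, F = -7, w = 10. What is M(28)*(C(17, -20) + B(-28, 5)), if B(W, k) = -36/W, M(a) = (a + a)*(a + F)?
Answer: 33264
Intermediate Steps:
C(n, I) = 10 + n (C(n, I) = n + 10 = 10 + n)
M(a) = 2*a*(-7 + a) (M(a) = (a + a)*(a - 7) = (2*a)*(-7 + a) = 2*a*(-7 + a))
M(28)*(C(17, -20) + B(-28, 5)) = (2*28*(-7 + 28))*((10 + 17) - 36/(-28)) = (2*28*21)*(27 - 36*(-1/28)) = 1176*(27 + 9/7) = 1176*(198/7) = 33264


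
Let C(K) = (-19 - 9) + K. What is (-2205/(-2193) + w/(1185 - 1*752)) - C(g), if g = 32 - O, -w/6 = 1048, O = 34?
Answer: 5217417/316523 ≈ 16.484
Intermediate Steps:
w = -6288 (w = -6*1048 = -6288)
g = -2 (g = 32 - 1*34 = 32 - 34 = -2)
C(K) = -28 + K
(-2205/(-2193) + w/(1185 - 1*752)) - C(g) = (-2205/(-2193) - 6288/(1185 - 1*752)) - (-28 - 2) = (-2205*(-1/2193) - 6288/(1185 - 752)) - 1*(-30) = (735/731 - 6288/433) + 30 = -4278273/316523 + 30 = 5217417/316523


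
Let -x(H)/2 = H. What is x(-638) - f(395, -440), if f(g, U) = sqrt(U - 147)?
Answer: 1276 - I*sqrt(587) ≈ 1276.0 - 24.228*I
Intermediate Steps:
f(g, U) = sqrt(-147 + U)
x(H) = -2*H
x(-638) - f(395, -440) = -2*(-638) - sqrt(-147 - 440) = 1276 - sqrt(-587) = 1276 - I*sqrt(587)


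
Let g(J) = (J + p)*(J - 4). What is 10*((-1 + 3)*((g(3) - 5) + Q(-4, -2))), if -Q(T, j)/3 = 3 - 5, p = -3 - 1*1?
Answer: 40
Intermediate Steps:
p = -4 (p = -3 - 1 = -4)
Q(T, j) = 6 (Q(T, j) = -3*(3 - 5) = -3*(-2) = 6)
g(J) = (-4 + J)² (g(J) = (J - 4)*(J - 4) = (-4 + J)*(-4 + J) = (-4 + J)²)
10*((-1 + 3)*((g(3) - 5) + Q(-4, -2))) = 10*((-1 + 3)*(((16 + 3² - 8*3) - 5) + 6)) = 10*(2*(((16 + 9 - 24) - 5) + 6)) = 10*(2*((1 - 5) + 6)) = 10*(2*(-4 + 6)) = 10*(2*2) = 10*4 = 40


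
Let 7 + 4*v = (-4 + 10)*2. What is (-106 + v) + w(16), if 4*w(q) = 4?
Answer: -415/4 ≈ -103.75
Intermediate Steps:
w(q) = 1 (w(q) = (¼)*4 = 1)
v = 5/4 (v = -7/4 + ((-4 + 10)*2)/4 = -7/4 + (6*2)/4 = -7/4 + (¼)*12 = -7/4 + 3 = 5/4 ≈ 1.2500)
(-106 + v) + w(16) = (-106 + 5/4) + 1 = -419/4 + 1 = -415/4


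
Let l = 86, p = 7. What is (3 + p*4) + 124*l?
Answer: 10695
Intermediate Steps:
(3 + p*4) + 124*l = (3 + 7*4) + 124*86 = (3 + 28) + 10664 = 31 + 10664 = 10695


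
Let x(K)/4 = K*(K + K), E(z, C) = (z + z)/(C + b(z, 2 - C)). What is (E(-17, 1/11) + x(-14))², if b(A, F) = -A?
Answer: 21669312025/8836 ≈ 2.4524e+6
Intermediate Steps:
E(z, C) = 2*z/(C - z) (E(z, C) = (z + z)/(C - z) = (2*z)/(C - z) = 2*z/(C - z))
x(K) = 8*K² (x(K) = 4*(K*(K + K)) = 4*(K*(2*K)) = 4*(2*K²) = 8*K²)
(E(-17, 1/11) + x(-14))² = (2*(-17)/(1/11 - 1*(-17)) + 8*(-14)²)² = (2*(-17)/(1/11 + 17) + 8*196)² = (2*(-17)/(188/11) + 1568)² = (2*(-17)*(11/188) + 1568)² = (-187/94 + 1568)² = (147205/94)² = 21669312025/8836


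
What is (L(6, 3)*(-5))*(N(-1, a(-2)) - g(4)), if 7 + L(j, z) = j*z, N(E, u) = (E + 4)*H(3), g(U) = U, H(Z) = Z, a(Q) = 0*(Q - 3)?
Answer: -275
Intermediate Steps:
a(Q) = 0 (a(Q) = 0*(-3 + Q) = 0)
N(E, u) = 12 + 3*E (N(E, u) = (E + 4)*3 = (4 + E)*3 = 12 + 3*E)
L(j, z) = -7 + j*z
(L(6, 3)*(-5))*(N(-1, a(-2)) - g(4)) = ((-7 + 6*3)*(-5))*((12 + 3*(-1)) - 1*4) = ((-7 + 18)*(-5))*((12 - 3) - 4) = (11*(-5))*(9 - 4) = -55*5 = -275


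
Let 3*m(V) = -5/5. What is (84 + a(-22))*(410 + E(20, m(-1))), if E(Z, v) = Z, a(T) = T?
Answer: 26660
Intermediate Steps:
m(V) = -1/3 (m(V) = (-5/5)/3 = (-5*1/5)/3 = (1/3)*(-1) = -1/3)
(84 + a(-22))*(410 + E(20, m(-1))) = (84 - 22)*(410 + 20) = 62*430 = 26660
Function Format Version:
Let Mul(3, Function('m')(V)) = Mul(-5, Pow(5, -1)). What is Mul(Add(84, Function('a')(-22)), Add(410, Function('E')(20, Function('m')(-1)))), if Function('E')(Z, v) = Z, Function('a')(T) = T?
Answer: 26660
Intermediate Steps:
Function('m')(V) = Rational(-1, 3) (Function('m')(V) = Mul(Rational(1, 3), Mul(-5, Pow(5, -1))) = Mul(Rational(1, 3), Mul(-5, Rational(1, 5))) = Mul(Rational(1, 3), -1) = Rational(-1, 3))
Mul(Add(84, Function('a')(-22)), Add(410, Function('E')(20, Function('m')(-1)))) = Mul(Add(84, -22), Add(410, 20)) = Mul(62, 430) = 26660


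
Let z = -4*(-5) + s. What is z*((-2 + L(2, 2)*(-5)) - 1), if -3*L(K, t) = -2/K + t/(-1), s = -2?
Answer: -144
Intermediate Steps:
L(K, t) = t/3 + 2/(3*K) (L(K, t) = -(-2/K + t/(-1))/3 = -(-2/K + t*(-1))/3 = -(-2/K - t)/3 = -(-t - 2/K)/3 = t/3 + 2/(3*K))
z = 18 (z = -4*(-5) - 2 = 20 - 2 = 18)
z*((-2 + L(2, 2)*(-5)) - 1) = 18*((-2 + ((⅓)*(2 + 2*2)/2)*(-5)) - 1) = 18*((-2 + ((⅓)*(½)*(2 + 4))*(-5)) - 1) = 18*((-2 + ((⅓)*(½)*6)*(-5)) - 1) = 18*((-2 + 1*(-5)) - 1) = 18*((-2 - 5) - 1) = 18*(-7 - 1) = 18*(-8) = -144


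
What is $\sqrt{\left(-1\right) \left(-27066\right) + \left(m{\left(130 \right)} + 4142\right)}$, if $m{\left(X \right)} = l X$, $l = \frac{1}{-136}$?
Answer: $\frac{\sqrt{36075343}}{34} \approx 176.66$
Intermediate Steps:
$l = - \frac{1}{136} \approx -0.0073529$
$m{\left(X \right)} = - \frac{X}{136}$
$\sqrt{\left(-1\right) \left(-27066\right) + \left(m{\left(130 \right)} + 4142\right)} = \sqrt{\left(-1\right) \left(-27066\right) + \left(\left(- \frac{1}{136}\right) 130 + 4142\right)} = \sqrt{27066 + \left(- \frac{65}{68} + 4142\right)} = \sqrt{27066 + \frac{281591}{68}} = \sqrt{\frac{2122079}{68}} = \frac{\sqrt{36075343}}{34}$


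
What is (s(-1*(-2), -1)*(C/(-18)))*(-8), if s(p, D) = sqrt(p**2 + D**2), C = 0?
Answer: 0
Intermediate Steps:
s(p, D) = sqrt(D**2 + p**2)
(s(-1*(-2), -1)*(C/(-18)))*(-8) = (sqrt((-1)**2 + (-1*(-2))**2)*(0/(-18)))*(-8) = (sqrt(1 + 2**2)*(0*(-1/18)))*(-8) = (sqrt(1 + 4)*0)*(-8) = (sqrt(5)*0)*(-8) = 0*(-8) = 0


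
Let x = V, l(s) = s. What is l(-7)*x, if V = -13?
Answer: 91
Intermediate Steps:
x = -13
l(-7)*x = -7*(-13) = 91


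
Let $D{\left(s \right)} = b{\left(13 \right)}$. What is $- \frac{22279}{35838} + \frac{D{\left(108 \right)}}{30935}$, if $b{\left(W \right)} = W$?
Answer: $- \frac{688734971}{1108648530} \approx -0.62124$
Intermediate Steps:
$D{\left(s \right)} = 13$
$- \frac{22279}{35838} + \frac{D{\left(108 \right)}}{30935} = - \frac{22279}{35838} + \frac{13}{30935} = - \frac{688734971}{1108648530}$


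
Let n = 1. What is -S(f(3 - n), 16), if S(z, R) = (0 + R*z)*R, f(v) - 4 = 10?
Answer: -3584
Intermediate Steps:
f(v) = 14 (f(v) = 4 + 10 = 14)
S(z, R) = z*R**2 (S(z, R) = (R*z)*R = z*R**2)
-S(f(3 - n), 16) = -14*16**2 = -14*256 = -1*3584 = -3584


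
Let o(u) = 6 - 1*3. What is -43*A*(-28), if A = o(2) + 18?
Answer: 25284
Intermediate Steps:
o(u) = 3 (o(u) = 6 - 3 = 3)
A = 21 (A = 3 + 18 = 21)
-43*A*(-28) = -43*21*(-28) = -903*(-28) = 25284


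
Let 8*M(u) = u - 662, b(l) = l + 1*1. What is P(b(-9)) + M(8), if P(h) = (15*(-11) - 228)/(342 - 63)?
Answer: -30935/372 ≈ -83.159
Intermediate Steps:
b(l) = 1 + l (b(l) = l + 1 = 1 + l)
M(u) = -331/4 + u/8 (M(u) = (u - 662)/8 = (-662 + u)/8 = -331/4 + u/8)
P(h) = -131/93 (P(h) = (-165 - 228)/279 = -393*1/279 = -131/93)
P(b(-9)) + M(8) = -131/93 + (-331/4 + (⅛)*8) = -131/93 + (-331/4 + 1) = -131/93 - 327/4 = -30935/372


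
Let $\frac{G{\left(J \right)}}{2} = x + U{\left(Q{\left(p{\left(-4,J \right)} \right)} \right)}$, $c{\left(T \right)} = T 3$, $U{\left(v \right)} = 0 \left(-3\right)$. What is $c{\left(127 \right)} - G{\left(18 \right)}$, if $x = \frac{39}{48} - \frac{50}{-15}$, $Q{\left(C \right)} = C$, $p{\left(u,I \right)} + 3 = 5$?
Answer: $\frac{8945}{24} \approx 372.71$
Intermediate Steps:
$p{\left(u,I \right)} = 2$ ($p{\left(u,I \right)} = -3 + 5 = 2$)
$U{\left(v \right)} = 0$
$x = \frac{199}{48}$ ($x = 39 \cdot \frac{1}{48} - - \frac{10}{3} = \frac{13}{16} + \frac{10}{3} = \frac{199}{48} \approx 4.1458$)
$c{\left(T \right)} = 3 T$
$G{\left(J \right)} = \frac{199}{24}$ ($G{\left(J \right)} = 2 \left(\frac{199}{48} + 0\right) = 2 \cdot \frac{199}{48} = \frac{199}{24}$)
$c{\left(127 \right)} - G{\left(18 \right)} = 3 \cdot 127 - \frac{199}{24} = 381 - \frac{199}{24} = \frac{8945}{24}$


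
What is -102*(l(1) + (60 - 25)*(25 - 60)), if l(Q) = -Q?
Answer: 125052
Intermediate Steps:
-102*(l(1) + (60 - 25)*(25 - 60)) = -102*(-1*1 + (60 - 25)*(25 - 60)) = -102*(-1 + 35*(-35)) = -102*(-1 - 1225) = -102*(-1226) = 125052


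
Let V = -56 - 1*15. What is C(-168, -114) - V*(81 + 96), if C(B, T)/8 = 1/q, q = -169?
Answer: 2123815/169 ≈ 12567.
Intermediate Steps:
V = -71 (V = -56 - 15 = -71)
C(B, T) = -8/169 (C(B, T) = 8/(-169) = 8*(-1/169) = -8/169)
C(-168, -114) - V*(81 + 96) = -8/169 - (-71)*(81 + 96) = -8/169 - (-71)*177 = -8/169 - 1*(-12567) = -8/169 + 12567 = 2123815/169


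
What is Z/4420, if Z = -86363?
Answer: -86363/4420 ≈ -19.539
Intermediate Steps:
Z/4420 = -86363/4420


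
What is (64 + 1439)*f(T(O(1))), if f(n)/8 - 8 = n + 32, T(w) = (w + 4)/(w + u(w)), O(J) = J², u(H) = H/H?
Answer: 511020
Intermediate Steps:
u(H) = 1
T(w) = (4 + w)/(1 + w) (T(w) = (w + 4)/(w + 1) = (4 + w)/(1 + w))
f(n) = 320 + 8*n (f(n) = 64 + 8*(n + 32) = 64 + 8*(32 + n) = 64 + (256 + 8*n) = 320 + 8*n)
(64 + 1439)*f(T(O(1))) = (64 + 1439)*(320 + 8*((4 + 1²)/(1 + 1²))) = 1503*(320 + 8*((4 + 1)/(1 + 1))) = 1503*(320 + 8*(5/2)) = 1503*(320 + 20) = 1503*340 = 511020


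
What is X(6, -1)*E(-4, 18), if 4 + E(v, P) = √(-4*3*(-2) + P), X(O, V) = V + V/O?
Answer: 14/3 - 7*√42/6 ≈ -2.8942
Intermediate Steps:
E(v, P) = -4 + √(24 + P) (E(v, P) = -4 + √(-4*3*(-2) + P) = -4 + √(-12*(-2) + P) = -4 + √(24 + P))
X(6, -1)*E(-4, 18) = (-1 - 1/6)*(-4 + √(24 + 18)) = (-1 - 1*⅙)*(-4 + √42) = (-1 - ⅙)*(-4 + √42) = -7*(-4 + √42)/6 = 14/3 - 7*√42/6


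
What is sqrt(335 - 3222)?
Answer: I*sqrt(2887) ≈ 53.731*I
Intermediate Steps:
sqrt(335 - 3222) = sqrt(-2887) = I*sqrt(2887)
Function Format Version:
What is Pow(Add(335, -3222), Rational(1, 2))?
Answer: Mul(I, Pow(2887, Rational(1, 2))) ≈ Mul(53.731, I)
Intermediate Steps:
Pow(Add(335, -3222), Rational(1, 2)) = Pow(-2887, Rational(1, 2)) = Mul(I, Pow(2887, Rational(1, 2)))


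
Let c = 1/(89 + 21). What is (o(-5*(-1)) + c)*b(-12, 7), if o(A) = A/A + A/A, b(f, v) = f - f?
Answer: 0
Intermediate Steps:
b(f, v) = 0
c = 1/110 ≈ 0.0090909
o(A) = 2 (o(A) = 1 + 1 = 2)
(o(-5*(-1)) + c)*b(-12, 7) = (2 + 1/110)*0 = (221/110)*0 = 0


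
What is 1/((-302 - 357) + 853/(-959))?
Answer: -959/632834 ≈ -0.0015154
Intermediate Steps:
1/((-302 - 357) + 853/(-959)) = 1/(-659 + 853*(-1/959)) = 1/(-659 - 853/959) = 1/(-632834/959) = -959/632834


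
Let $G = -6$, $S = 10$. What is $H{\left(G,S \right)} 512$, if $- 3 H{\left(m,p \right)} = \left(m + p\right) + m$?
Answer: $\frac{1024}{3} \approx 341.33$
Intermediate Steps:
$H{\left(m,p \right)} = - \frac{2 m}{3} - \frac{p}{3}$ ($H{\left(m,p \right)} = - \frac{\left(m + p\right) + m}{3} = - \frac{p + 2 m}{3} = - \frac{2 m}{3} - \frac{p}{3}$)
$H{\left(G,S \right)} 512 = \left(\left(- \frac{2}{3}\right) \left(-6\right) - \frac{10}{3}\right) 512 = \left(4 - \frac{10}{3}\right) 512 = \frac{2}{3} \cdot 512 = \frac{1024}{3}$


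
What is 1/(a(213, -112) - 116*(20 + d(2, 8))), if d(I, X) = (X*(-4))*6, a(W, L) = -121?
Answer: 1/19831 ≈ 5.0426e-5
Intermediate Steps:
d(I, X) = -24*X (d(I, X) = -4*X*6 = -24*X)
1/(a(213, -112) - 116*(20 + d(2, 8))) = 1/(-121 - 116*(20 - 24*8)) = 1/(-121 - 116*(20 - 192)) = 1/(-121 - 116*(-172)) = 1/(-121 + 19952) = 1/19831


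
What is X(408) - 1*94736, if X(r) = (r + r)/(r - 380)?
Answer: -662948/7 ≈ -94707.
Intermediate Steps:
X(r) = 2*r/(-380 + r) (X(r) = (2*r)/(-380 + r) = 2*r/(-380 + r))
X(408) - 1*94736 = 2*408/(-380 + 408) - 1*94736 = 2*408/28 - 94736 = 2*408*(1/28) - 94736 = 204/7 - 94736 = -662948/7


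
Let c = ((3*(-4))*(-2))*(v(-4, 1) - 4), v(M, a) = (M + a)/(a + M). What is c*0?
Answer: 0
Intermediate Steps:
v(M, a) = 1 (v(M, a) = (M + a)/(M + a) = 1)
c = -72 (c = ((3*(-4))*(-2))*(1 - 4) = -12*(-2)*(-3) = 24*(-3) = -72)
c*0 = -72*0 = 0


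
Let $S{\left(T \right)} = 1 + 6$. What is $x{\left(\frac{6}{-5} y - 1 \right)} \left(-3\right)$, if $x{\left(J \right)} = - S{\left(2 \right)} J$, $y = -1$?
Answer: $\frac{21}{5} \approx 4.2$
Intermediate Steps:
$S{\left(T \right)} = 7$
$x{\left(J \right)} = - 7 J$ ($x{\left(J \right)} = \left(-1\right) 7 J = - 7 J$)
$x{\left(\frac{6}{-5} y - 1 \right)} \left(-3\right) = - 7 \left(\frac{6}{-5} \left(-1\right) - 1\right) \left(-3\right) = - 7 \left(6 \left(- \frac{1}{5}\right) \left(-1\right) - 1\right) \left(-3\right) = - 7 \left(\left(- \frac{6}{5}\right) \left(-1\right) - 1\right) \left(-3\right) = - 7 \left(\frac{6}{5} - 1\right) \left(-3\right) = \left(-7\right) \frac{1}{5} \left(-3\right) = \left(- \frac{7}{5}\right) \left(-3\right) = \frac{21}{5}$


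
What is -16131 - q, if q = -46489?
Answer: 30358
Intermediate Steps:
-16131 - q = -16131 - 1*(-46489) = -16131 + 46489 = 30358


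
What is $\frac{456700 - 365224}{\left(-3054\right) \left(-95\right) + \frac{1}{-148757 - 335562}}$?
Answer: $\frac{44303564844}{140515471469} \approx 0.31529$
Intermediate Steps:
$\frac{456700 - 365224}{\left(-3054\right) \left(-95\right) + \frac{1}{-148757 - 335562}} = \frac{91476}{290130 + \frac{1}{-484319}} = \frac{91476}{290130 - \frac{1}{484319}} = \frac{91476}{\frac{140515471469}{484319}} = 91476 \cdot \frac{484319}{140515471469} = \frac{44303564844}{140515471469}$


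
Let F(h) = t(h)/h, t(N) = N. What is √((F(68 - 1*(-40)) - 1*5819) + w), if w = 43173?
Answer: √37355 ≈ 193.27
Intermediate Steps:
F(h) = 1 (F(h) = h/h = 1)
√((F(68 - 1*(-40)) - 1*5819) + w) = √((1 - 1*5819) + 43173) = √((1 - 5819) + 43173) = √(-5818 + 43173) = √37355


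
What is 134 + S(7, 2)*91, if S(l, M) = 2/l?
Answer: 160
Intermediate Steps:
134 + S(7, 2)*91 = 134 + (2/7)*91 = 134 + 26 = 160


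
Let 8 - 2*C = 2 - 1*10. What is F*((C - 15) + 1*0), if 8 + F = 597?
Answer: -4123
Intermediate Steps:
F = 589 (F = -8 + 597 = 589)
C = 8 (C = 4 - (2 - 1*10)/2 = 4 - (2 - 10)/2 = 4 - ½*(-8) = 4 + 4 = 8)
F*((C - 15) + 1*0) = 589*((8 - 15) + 1*0) = 589*(-7 + 0) = 589*(-7) = -4123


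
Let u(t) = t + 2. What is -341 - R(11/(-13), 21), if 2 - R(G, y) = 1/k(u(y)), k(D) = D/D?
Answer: -342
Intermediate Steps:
u(t) = 2 + t
k(D) = 1
R(G, y) = 1 (R(G, y) = 2 - 1/1 = 2 - 1*1 = 2 - 1 = 1)
-341 - R(11/(-13), 21) = -341 - 1*1 = -341 - 1 = -342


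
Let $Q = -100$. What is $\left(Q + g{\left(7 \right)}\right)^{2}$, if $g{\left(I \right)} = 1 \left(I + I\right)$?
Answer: $7396$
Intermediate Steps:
$g{\left(I \right)} = 2 I$ ($g{\left(I \right)} = 1 \cdot 2 I = 2 I$)
$\left(Q + g{\left(7 \right)}\right)^{2} = \left(-100 + 2 \cdot 7\right)^{2} = \left(-100 + 14\right)^{2} = \left(-86\right)^{2} = 7396$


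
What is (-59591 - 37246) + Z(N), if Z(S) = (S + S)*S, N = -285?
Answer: 65613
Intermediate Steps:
Z(S) = 2*S² (Z(S) = (2*S)*S = 2*S²)
(-59591 - 37246) + Z(N) = (-59591 - 37246) + 2*(-285)² = -96837 + 2*81225 = -96837 + 162450 = 65613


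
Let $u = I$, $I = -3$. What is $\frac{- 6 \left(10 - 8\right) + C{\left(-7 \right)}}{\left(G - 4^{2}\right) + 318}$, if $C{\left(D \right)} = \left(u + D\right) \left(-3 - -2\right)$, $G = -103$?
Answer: $- \frac{2}{199} \approx -0.01005$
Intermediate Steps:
$u = -3$
$C{\left(D \right)} = 3 - D$ ($C{\left(D \right)} = \left(-3 + D\right) \left(-3 - -2\right) = \left(-3 + D\right) \left(-3 + 2\right) = \left(-3 + D\right) \left(-1\right) = 3 - D$)
$\frac{- 6 \left(10 - 8\right) + C{\left(-7 \right)}}{\left(G - 4^{2}\right) + 318} = \frac{- 6 \left(10 - 8\right) + \left(3 - -7\right)}{\left(-103 - 4^{2}\right) + 318} = \frac{\left(-6\right) 2 + \left(3 + 7\right)}{\left(-103 - 16\right) + 318} = \frac{-12 + 10}{\left(-103 - 16\right) + 318} = - \frac{2}{-119 + 318} = - \frac{2}{199}$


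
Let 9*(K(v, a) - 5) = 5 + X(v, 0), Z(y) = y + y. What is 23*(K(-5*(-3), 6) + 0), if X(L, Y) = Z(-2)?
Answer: 1058/9 ≈ 117.56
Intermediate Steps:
Z(y) = 2*y
X(L, Y) = -4 (X(L, Y) = 2*(-2) = -4)
K(v, a) = 46/9 (K(v, a) = 5 + (5 - 4)/9 = 5 + (⅑)*1 = 5 + ⅑ = 46/9)
23*(K(-5*(-3), 6) + 0) = 23*(46/9 + 0) = 23*(46/9) = 1058/9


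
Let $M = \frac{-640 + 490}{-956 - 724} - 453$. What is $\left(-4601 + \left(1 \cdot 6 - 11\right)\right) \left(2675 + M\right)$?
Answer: $- \frac{40939773}{4} \approx -1.0235 \cdot 10^{7}$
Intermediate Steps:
$M = - \frac{25363}{56}$ ($M = - \frac{150}{-1680} - 453 = \left(-150\right) \left(- \frac{1}{1680}\right) - 453 = \frac{5}{56} - 453 = - \frac{25363}{56} \approx -452.91$)
$\left(-4601 + \left(1 \cdot 6 - 11\right)\right) \left(2675 + M\right) = \left(-4601 + \left(1 \cdot 6 - 11\right)\right) \left(2675 - \frac{25363}{56}\right) = \left(-4601 + \left(6 - 11\right)\right) \frac{124437}{56} = \left(-4601 - 5\right) \frac{124437}{56} = \left(-4606\right) \frac{124437}{56} = - \frac{40939773}{4}$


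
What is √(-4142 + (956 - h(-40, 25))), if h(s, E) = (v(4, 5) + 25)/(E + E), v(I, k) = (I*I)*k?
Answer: I*√318810/10 ≈ 56.463*I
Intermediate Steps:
v(I, k) = k*I² (v(I, k) = I²*k = k*I²)
h(s, E) = 105/(2*E) (h(s, E) = (5*4² + 25)/(E + E) = (5*16 + 25)/((2*E)) = (80 + 25)*(1/(2*E)) = 105*(1/(2*E)) = 105/(2*E))
√(-4142 + (956 - h(-40, 25))) = √(-4142 + (956 - 105/(2*25))) = √(-4142 + (956 - 1*21/10)) = √(-4142 + (956 - 21/10)) = √(-4142 + 9539/10) = √(-31881/10) = I*√318810/10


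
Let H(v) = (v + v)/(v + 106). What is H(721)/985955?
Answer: 1442/815384785 ≈ 1.7685e-6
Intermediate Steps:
H(v) = 2*v/(106 + v) (H(v) = (2*v)/(106 + v) = 2*v/(106 + v))
H(721)/985955 = (2*721/(106 + 721))/985955 = (2*721/827)*(1/985955) = (2*721*(1/827))*(1/985955) = (1442/827)*(1/985955) = 1442/815384785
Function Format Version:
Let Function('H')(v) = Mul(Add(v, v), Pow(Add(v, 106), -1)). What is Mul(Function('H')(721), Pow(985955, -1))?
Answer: Rational(1442, 815384785) ≈ 1.7685e-6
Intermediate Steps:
Function('H')(v) = Mul(2, v, Pow(Add(106, v), -1)) (Function('H')(v) = Mul(Mul(2, v), Pow(Add(106, v), -1)) = Mul(2, v, Pow(Add(106, v), -1)))
Mul(Function('H')(721), Pow(985955, -1)) = Mul(Mul(2, 721, Pow(Add(106, 721), -1)), Pow(985955, -1)) = Mul(Mul(2, 721, Pow(827, -1)), Rational(1, 985955)) = Mul(Mul(2, 721, Rational(1, 827)), Rational(1, 985955)) = Mul(Rational(1442, 827), Rational(1, 985955)) = Rational(1442, 815384785)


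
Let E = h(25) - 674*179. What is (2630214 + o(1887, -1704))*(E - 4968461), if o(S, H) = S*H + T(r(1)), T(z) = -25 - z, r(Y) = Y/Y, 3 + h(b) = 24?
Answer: 2978438472360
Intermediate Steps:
h(b) = 21 (h(b) = -3 + 24 = 21)
r(Y) = 1
o(S, H) = -26 + H*S (o(S, H) = S*H + (-25 - 1*1) = H*S + (-25 - 1) = H*S - 26 = -26 + H*S)
E = -120625 (E = 21 - 674*179 = 21 - 120646 = -120625)
(2630214 + o(1887, -1704))*(E - 4968461) = (2630214 + (-26 - 1704*1887))*(-120625 - 4968461) = (2630214 + (-26 - 3215448))*(-5089086) = (2630214 - 3215474)*(-5089086) = -585260*(-5089086) = 2978438472360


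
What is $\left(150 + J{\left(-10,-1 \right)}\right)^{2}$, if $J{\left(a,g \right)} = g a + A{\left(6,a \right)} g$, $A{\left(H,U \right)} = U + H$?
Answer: $26896$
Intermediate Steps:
$A{\left(H,U \right)} = H + U$
$J{\left(a,g \right)} = a g + g \left(6 + a\right)$ ($J{\left(a,g \right)} = g a + \left(6 + a\right) g = a g + g \left(6 + a\right)$)
$\left(150 + J{\left(-10,-1 \right)}\right)^{2} = \left(150 + 2 \left(-1\right) \left(3 - 10\right)\right)^{2} = \left(150 + 2 \left(-1\right) \left(-7\right)\right)^{2} = \left(150 + 14\right)^{2} = 164^{2} = 26896$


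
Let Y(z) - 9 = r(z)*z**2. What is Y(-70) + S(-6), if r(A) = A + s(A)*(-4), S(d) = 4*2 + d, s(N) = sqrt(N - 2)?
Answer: -342989 - 117600*I*sqrt(2) ≈ -3.4299e+5 - 1.6631e+5*I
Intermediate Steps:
s(N) = sqrt(-2 + N)
S(d) = 8 + d
r(A) = A - 4*sqrt(-2 + A) (r(A) = A + sqrt(-2 + A)*(-4) = A - 4*sqrt(-2 + A))
Y(z) = 9 + z**2*(z - 4*sqrt(-2 + z)) (Y(z) = 9 + (z - 4*sqrt(-2 + z))*z**2 = 9 + z**2*(z - 4*sqrt(-2 + z)))
Y(-70) + S(-6) = (9 + (-70)**2*(-70 - 4*sqrt(-2 - 70))) + (8 - 6) = (9 + 4900*(-70 - 24*I*sqrt(2))) + 2 = (9 + (-343000 - 117600*I*sqrt(2))) + 2 = (-342991 - 117600*I*sqrt(2)) + 2 = -342989 - 117600*I*sqrt(2)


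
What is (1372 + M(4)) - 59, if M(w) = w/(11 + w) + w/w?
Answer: 19714/15 ≈ 1314.3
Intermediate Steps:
M(w) = 1 + w/(11 + w) (M(w) = w/(11 + w) + 1 = 1 + w/(11 + w))
(1372 + M(4)) - 59 = (1372 + (11 + 2*4)/(11 + 4)) - 59 = (1372 + (11 + 8)/15) - 59 = (1372 + (1/15)*19) - 59 = (1372 + 19/15) - 59 = 20599/15 - 59 = 19714/15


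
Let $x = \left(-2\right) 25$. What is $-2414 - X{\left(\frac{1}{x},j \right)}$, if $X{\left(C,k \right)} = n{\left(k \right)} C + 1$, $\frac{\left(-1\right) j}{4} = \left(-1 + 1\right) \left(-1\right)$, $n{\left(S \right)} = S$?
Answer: $-2415$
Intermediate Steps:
$x = -50$
$j = 0$ ($j = - 4 \left(-1 + 1\right) \left(-1\right) = - 4 \cdot 0 \left(-1\right) = \left(-4\right) 0 = 0$)
$X{\left(C,k \right)} = 1 + C k$ ($X{\left(C,k \right)} = k C + 1 = C k + 1 = 1 + C k$)
$-2414 - X{\left(\frac{1}{x},j \right)} = -2414 - \left(1 + \frac{1}{-50} \cdot 0\right) = -2414 - \left(1 - 0\right) = -2414 - \left(1 + 0\right) = -2414 - 1 = -2415$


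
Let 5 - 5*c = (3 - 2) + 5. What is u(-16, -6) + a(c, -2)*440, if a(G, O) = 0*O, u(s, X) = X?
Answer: -6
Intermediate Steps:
c = -⅕ (c = 1 - ((3 - 2) + 5)/5 = 1 - (1 + 5)/5 = 1 - ⅕*6 = 1 - 6/5 = -⅕ ≈ -0.20000)
a(G, O) = 0
u(-16, -6) + a(c, -2)*440 = -6 + 0*440 = -6 + 0 = -6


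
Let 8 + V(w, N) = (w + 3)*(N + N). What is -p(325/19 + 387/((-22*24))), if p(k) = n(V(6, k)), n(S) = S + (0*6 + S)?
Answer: -479365/836 ≈ -573.40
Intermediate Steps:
V(w, N) = -8 + 2*N*(3 + w) (V(w, N) = -8 + (w + 3)*(N + N) = -8 + (3 + w)*(2*N) = -8 + 2*N*(3 + w))
n(S) = 2*S (n(S) = S + (0 + S) = S + S = 2*S)
p(k) = -16 + 36*k (p(k) = 2*(-8 + 6*k + 2*k*6) = 2*(-8 + 6*k + 12*k) = 2*(-8 + 18*k) = -16 + 36*k)
-p(325/19 + 387/((-22*24))) = -(-16 + 36*(325/19 + 387/((-22*24)))) = -(-16 + 36*(325*(1/19) + 387/(-528))) = -(-16 + 36*(325/19 + 387*(-1/528))) = -(-16 + 36*(325/19 - 129/176)) = -(-16 + 36*(54749/3344)) = -(-16 + 492741/836) = -1*479365/836 = -479365/836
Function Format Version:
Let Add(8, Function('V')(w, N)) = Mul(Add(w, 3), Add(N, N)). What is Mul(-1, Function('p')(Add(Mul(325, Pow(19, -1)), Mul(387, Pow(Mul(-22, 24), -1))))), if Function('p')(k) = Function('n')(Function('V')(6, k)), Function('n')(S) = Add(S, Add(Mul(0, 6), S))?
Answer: Rational(-479365, 836) ≈ -573.40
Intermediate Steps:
Function('V')(w, N) = Add(-8, Mul(2, N, Add(3, w))) (Function('V')(w, N) = Add(-8, Mul(Add(w, 3), Add(N, N))) = Add(-8, Mul(Add(3, w), Mul(2, N))) = Add(-8, Mul(2, N, Add(3, w))))
Function('n')(S) = Mul(2, S) (Function('n')(S) = Add(S, Add(0, S)) = Add(S, S) = Mul(2, S))
Function('p')(k) = Add(-16, Mul(36, k)) (Function('p')(k) = Mul(2, Add(-8, Mul(6, k), Mul(2, k, 6))) = Mul(2, Add(-8, Mul(6, k), Mul(12, k))) = Mul(2, Add(-8, Mul(18, k))) = Add(-16, Mul(36, k)))
Mul(-1, Function('p')(Add(Mul(325, Pow(19, -1)), Mul(387, Pow(Mul(-22, 24), -1))))) = Mul(-1, Add(-16, Mul(36, Add(Mul(325, Pow(19, -1)), Mul(387, Pow(Mul(-22, 24), -1)))))) = Mul(-1, Add(-16, Mul(36, Add(Mul(325, Rational(1, 19)), Mul(387, Pow(-528, -1)))))) = Mul(-1, Add(-16, Mul(36, Add(Rational(325, 19), Mul(387, Rational(-1, 528)))))) = Mul(-1, Add(-16, Mul(36, Add(Rational(325, 19), Rational(-129, 176))))) = Mul(-1, Add(-16, Mul(36, Rational(54749, 3344)))) = Mul(-1, Add(-16, Rational(492741, 836))) = Mul(-1, Rational(479365, 836)) = Rational(-479365, 836)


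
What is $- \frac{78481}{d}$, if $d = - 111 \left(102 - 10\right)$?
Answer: $\frac{78481}{10212} \approx 7.6852$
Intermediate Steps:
$d = -10212$ ($d = \left(-111\right) 92 = -10212$)
$- \frac{78481}{d} = - \frac{78481}{-10212} = \left(-78481\right) \left(- \frac{1}{10212}\right) = \frac{78481}{10212}$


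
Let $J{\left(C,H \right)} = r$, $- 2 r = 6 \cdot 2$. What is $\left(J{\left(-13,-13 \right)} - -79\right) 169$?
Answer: $12337$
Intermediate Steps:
$r = -6$ ($r = - \frac{6 \cdot 2}{2} = \left(- \frac{1}{2}\right) 12 = -6$)
$J{\left(C,H \right)} = -6$
$\left(J{\left(-13,-13 \right)} - -79\right) 169 = \left(-6 - -79\right) 169 = \left(-6 + \left(-156 + 235\right)\right) 169 = \left(-6 + 79\right) 169 = 73 \cdot 169 = 12337$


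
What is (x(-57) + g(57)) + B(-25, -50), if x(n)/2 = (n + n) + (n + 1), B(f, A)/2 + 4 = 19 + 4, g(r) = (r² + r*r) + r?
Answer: 6253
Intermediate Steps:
g(r) = r + 2*r² (g(r) = (r² + r²) + r = 2*r² + r = r + 2*r²)
B(f, A) = 38 (B(f, A) = -8 + 2*(19 + 4) = -8 + 2*23 = -8 + 46 = 38)
x(n) = 2 + 6*n (x(n) = 2*((n + n) + (n + 1)) = 2*(2*n + (1 + n)) = 2*(1 + 3*n) = 2 + 6*n)
(x(-57) + g(57)) + B(-25, -50) = ((2 + 6*(-57)) + 57*(1 + 2*57)) + 38 = ((2 - 342) + 57*(1 + 114)) + 38 = (-340 + 57*115) + 38 = (-340 + 6555) + 38 = 6215 + 38 = 6253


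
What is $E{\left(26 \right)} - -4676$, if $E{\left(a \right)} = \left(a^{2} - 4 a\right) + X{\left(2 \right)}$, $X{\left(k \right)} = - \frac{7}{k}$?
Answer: $\frac{10489}{2} \approx 5244.5$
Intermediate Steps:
$E{\left(a \right)} = - \frac{7}{2} + a^{2} - 4 a$ ($E{\left(a \right)} = \left(a^{2} - 4 a\right) - \frac{7}{2} = - \frac{7}{2} + a^{2} - 4 a$)
$E{\left(26 \right)} - -4676 = \left(- \frac{7}{2} + 26^{2} - 104\right) - -4676 = \left(- \frac{7}{2} + 676 - 104\right) + 4676 = \frac{1137}{2} + 4676 = \frac{10489}{2}$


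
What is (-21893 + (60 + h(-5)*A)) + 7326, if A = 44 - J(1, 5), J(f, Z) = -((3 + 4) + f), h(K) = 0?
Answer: -14507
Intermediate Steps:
J(f, Z) = -7 - f (J(f, Z) = -(7 + f) = -7 - f)
A = 52 (A = 44 - (-7 - 1*1) = 44 - (-7 - 1) = 44 - 1*(-8) = 44 + 8 = 52)
(-21893 + (60 + h(-5)*A)) + 7326 = (-21893 + (60 + 0*52)) + 7326 = (-21893 + (60 + 0)) + 7326 = (-21893 + 60) + 7326 = -21833 + 7326 = -14507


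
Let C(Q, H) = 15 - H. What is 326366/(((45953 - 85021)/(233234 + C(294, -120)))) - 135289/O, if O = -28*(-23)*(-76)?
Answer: -133133971163583/68290864 ≈ -1.9495e+6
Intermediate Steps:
O = -48944 (O = 644*(-76) = -48944)
326366/(((45953 - 85021)/(233234 + C(294, -120)))) - 135289/O = 326366/(((45953 - 85021)/(233234 + (15 - 1*(-120))))) - 135289/(-48944) = 326366/((-39068/(233234 + (15 + 120)))) - 135289*(-1/48944) = 326366/((-39068/(233234 + 135))) + 19327/6992 = 326366/((-39068/233369)) + 19327/6992 = 326366/((-39068*1/233369)) + 19327/6992 = 326366/(-39068/233369) + 19327/6992 = 326366*(-233369/39068) + 19327/6992 = -38081853527/19534 + 19327/6992 = -133133971163583/68290864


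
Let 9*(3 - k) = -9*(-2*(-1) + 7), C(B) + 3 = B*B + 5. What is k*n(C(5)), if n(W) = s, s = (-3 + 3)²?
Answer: 0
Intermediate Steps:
C(B) = 2 + B² (C(B) = -3 + (B*B + 5) = -3 + (B² + 5) = -3 + (5 + B²) = 2 + B²)
k = 12 (k = 3 - (-1)*(-2*(-1) + 7) = 3 - (-1)*(2 + 7) = 3 - (-1)*9 = 3 - ⅑*(-81) = 3 + 9 = 12)
s = 0 (s = 0² = 0)
n(W) = 0
k*n(C(5)) = 12*0 = 0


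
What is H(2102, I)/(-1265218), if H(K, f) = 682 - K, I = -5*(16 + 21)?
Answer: 710/632609 ≈ 0.0011223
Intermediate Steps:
I = -185 (I = -5*37 = -185)
H(2102, I)/(-1265218) = (682 - 1*2102)/(-1265218) = (682 - 2102)*(-1/1265218) = -1420*(-1/1265218) = 710/632609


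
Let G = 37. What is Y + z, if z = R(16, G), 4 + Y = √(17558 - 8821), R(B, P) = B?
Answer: 12 + √8737 ≈ 105.47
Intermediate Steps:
Y = -4 + √8737 (Y = -4 + √(17558 - 8821) = -4 + √8737 ≈ 89.472)
z = 16
Y + z = (-4 + √8737) + 16 = 12 + √8737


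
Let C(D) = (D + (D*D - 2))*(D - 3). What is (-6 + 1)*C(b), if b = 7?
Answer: -1080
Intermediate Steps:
C(D) = (-3 + D)*(-2 + D + D**2) (C(D) = (D + (D**2 - 2))*(-3 + D) = (D + (-2 + D**2))*(-3 + D) = (-2 + D + D**2)*(-3 + D) = (-3 + D)*(-2 + D + D**2))
(-6 + 1)*C(b) = (-6 + 1)*(6 + 7**3 - 5*7 - 2*7**2) = -5*(6 + 343 - 35 - 2*49) = -5*(6 + 343 - 35 - 98) = -5*216 = -1080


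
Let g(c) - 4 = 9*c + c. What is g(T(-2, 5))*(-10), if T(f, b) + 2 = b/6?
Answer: 230/3 ≈ 76.667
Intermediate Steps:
T(f, b) = -2 + b/6
g(c) = 4 + 10*c (g(c) = 4 + (9*c + c) = 4 + 10*c)
g(T(-2, 5))*(-10) = (4 + 10*(-2 + (1/6)*5))*(-10) = (4 + 10*(-2 + 5/6))*(-10) = (4 + 10*(-7/6))*(-10) = (4 - 35/3)*(-10) = -23/3*(-10) = 230/3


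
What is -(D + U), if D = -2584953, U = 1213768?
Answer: 1371185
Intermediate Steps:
-(D + U) = -(-2584953 + 1213768) = -1*(-1371185) = 1371185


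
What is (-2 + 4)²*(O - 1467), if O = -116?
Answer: -6332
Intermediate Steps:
(-2 + 4)²*(O - 1467) = (-2 + 4)²*(-116 - 1467) = 2²*(-1583) = 4*(-1583) = -6332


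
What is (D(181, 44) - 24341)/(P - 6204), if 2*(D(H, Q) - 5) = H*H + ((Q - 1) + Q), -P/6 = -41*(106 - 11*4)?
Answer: -989/1131 ≈ -0.87445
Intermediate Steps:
P = 15252 (P = -(-246)*(106 - 11*4) = -(-246)*(106 - 44) = -(-246)*62 = -6*(-2542) = 15252)
D(H, Q) = 9/2 + Q + H²/2 (D(H, Q) = 5 + (H*H + ((Q - 1) + Q))/2 = 5 + (H² + ((-1 + Q) + Q))/2 = 5 + (H² + (-1 + 2*Q))/2 = 5 + (-1 + H² + 2*Q)/2 = 5 + (-½ + Q + H²/2) = 9/2 + Q + H²/2)
(D(181, 44) - 24341)/(P - 6204) = ((9/2 + 44 + (½)*181²) - 24341)/(15252 - 6204) = ((9/2 + 44 + (½)*32761) - 24341)/9048 = ((9/2 + 44 + 32761/2) - 24341)*(1/9048) = (16429 - 24341)*(1/9048) = -7912*1/9048 = -989/1131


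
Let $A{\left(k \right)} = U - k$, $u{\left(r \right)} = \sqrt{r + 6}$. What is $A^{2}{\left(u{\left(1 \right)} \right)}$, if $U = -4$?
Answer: $\left(4 + \sqrt{7}\right)^{2} \approx 44.166$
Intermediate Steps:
$u{\left(r \right)} = \sqrt{6 + r}$
$A{\left(k \right)} = -4 - k$
$A^{2}{\left(u{\left(1 \right)} \right)} = \left(-4 - \sqrt{6 + 1}\right)^{2} = \left(-4 - \sqrt{7}\right)^{2}$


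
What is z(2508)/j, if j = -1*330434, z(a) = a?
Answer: -1254/165217 ≈ -0.0075900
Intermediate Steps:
j = -330434
z(2508)/j = 2508/(-330434) = 2508*(-1/330434) = -1254/165217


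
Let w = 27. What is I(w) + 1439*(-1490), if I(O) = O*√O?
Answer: -2144110 + 81*√3 ≈ -2.1440e+6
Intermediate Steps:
I(O) = O^(3/2)
I(w) + 1439*(-1490) = 27^(3/2) + 1439*(-1490) = 81*√3 - 2144110 = -2144110 + 81*√3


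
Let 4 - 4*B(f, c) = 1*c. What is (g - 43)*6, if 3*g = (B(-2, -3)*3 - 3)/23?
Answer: -11859/46 ≈ -257.80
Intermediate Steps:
B(f, c) = 1 - c/4
g = 3/92 (g = (((1 - 1/4*(-3))*3 - 3)/23)/3 = (((1 + 3/4)*3 - 3)*(1/23))/3 = (((7/4)*3 - 3)*(1/23))/3 = ((21/4 - 3)*(1/23))/3 = ((9/4)*(1/23))/3 = (1/3)*(9/92) = 3/92 ≈ 0.032609)
(g - 43)*6 = (3/92 - 43)*6 = -3953/92*6 = -11859/46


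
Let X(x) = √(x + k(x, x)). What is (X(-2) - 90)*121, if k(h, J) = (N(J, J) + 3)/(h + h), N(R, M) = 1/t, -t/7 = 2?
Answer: -10890 + 363*I*√238/28 ≈ -10890.0 + 200.0*I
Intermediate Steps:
t = -14 (t = -7*2 = -14)
N(R, M) = -1/14 (N(R, M) = 1/(-14) = -1/14)
k(h, J) = 41/(28*h) (k(h, J) = (-1/14 + 3)/(h + h) = 41/(14*((2*h))) = 41*(1/(2*h))/14 = 41/(28*h))
X(x) = √(x + 41/(28*x))
(X(-2) - 90)*121 = (√(196*(-2) + 287/(-2))/14 - 90)*121 = (√(-392 + 287*(-½))/14 - 90)*121 = (√(-392 - 287/2)/14 - 90)*121 = (√(-1071/2)/14 - 90)*121 = ((3*I*√238/2)/14 - 90)*121 = (3*I*√238/28 - 90)*121 = (-90 + 3*I*√238/28)*121 = -10890 + 363*I*√238/28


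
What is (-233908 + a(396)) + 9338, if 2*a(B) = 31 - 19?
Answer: -224564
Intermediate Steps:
a(B) = 6 (a(B) = (31 - 19)/2 = (1/2)*12 = 6)
(-233908 + a(396)) + 9338 = (-233908 + 6) + 9338 = -233902 + 9338 = -224564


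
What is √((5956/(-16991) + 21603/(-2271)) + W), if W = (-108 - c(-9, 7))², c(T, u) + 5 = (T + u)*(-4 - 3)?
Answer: 8*√35359682856185805/12862187 ≈ 116.96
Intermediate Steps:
c(T, u) = -5 - 7*T - 7*u (c(T, u) = -5 + (T + u)*(-4 - 3) = -5 + (T + u)*(-7) = -5 + (-7*T - 7*u) = -5 - 7*T - 7*u)
W = 13689 (W = (-108 - (-5 - 7*(-9) - 7*7))² = (-108 - (-5 + 63 - 49))² = (-108 - 1*9)² = (-108 - 9)² = (-117)² = 13689)
√((5956/(-16991) + 21603/(-2271)) + W) = √((5956/(-16991) + 21603/(-2271)) + 13689) = √((5956*(-1/16991) + 21603*(-1/2271)) + 13689) = √((-5956/16991 - 7201/757) + 13689) = √(-126860883/12862187 + 13689) = √(175943616960/12862187) = 8*√35359682856185805/12862187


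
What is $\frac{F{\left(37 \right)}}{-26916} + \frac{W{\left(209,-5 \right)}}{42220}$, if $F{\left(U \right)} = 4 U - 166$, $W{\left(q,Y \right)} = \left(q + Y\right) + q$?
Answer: $\frac{989689}{94699460} \approx 0.010451$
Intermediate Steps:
$W{\left(q,Y \right)} = Y + 2 q$ ($W{\left(q,Y \right)} = \left(Y + q\right) + q = Y + 2 q$)
$F{\left(U \right)} = -166 + 4 U$
$\frac{F{\left(37 \right)}}{-26916} + \frac{W{\left(209,-5 \right)}}{42220} = \frac{-166 + 4 \cdot 37}{-26916} + \frac{-5 + 2 \cdot 209}{42220} = \left(-166 + 148\right) \left(- \frac{1}{26916}\right) + \left(-5 + 418\right) \frac{1}{42220} = \left(-18\right) \left(- \frac{1}{26916}\right) + 413 \cdot \frac{1}{42220} = \frac{3}{4486} + \frac{413}{42220} = \frac{989689}{94699460}$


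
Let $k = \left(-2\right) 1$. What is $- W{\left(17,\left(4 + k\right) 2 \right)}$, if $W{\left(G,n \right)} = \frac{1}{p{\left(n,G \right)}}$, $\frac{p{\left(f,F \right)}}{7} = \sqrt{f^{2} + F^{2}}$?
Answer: $- \frac{\sqrt{305}}{2135} \approx -0.00818$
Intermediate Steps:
$k = -2$
$p{\left(f,F \right)} = 7 \sqrt{F^{2} + f^{2}}$ ($p{\left(f,F \right)} = 7 \sqrt{f^{2} + F^{2}} = 7 \sqrt{F^{2} + f^{2}}$)
$W{\left(G,n \right)} = \frac{1}{7 \sqrt{G^{2} + n^{2}}}$
$- W{\left(17,\left(4 + k\right) 2 \right)} = - \frac{1}{7 \sqrt{17^{2} + \left(\left(4 - 2\right) 2\right)^{2}}} = - \frac{1}{7 \sqrt{289 + \left(2 \cdot 2\right)^{2}}} = - \frac{1}{7 \sqrt{289 + 4^{2}}} = - \frac{1}{7 \sqrt{289 + 16}} = - \frac{1}{7 \sqrt{305}} = - \frac{\frac{1}{305} \sqrt{305}}{7} = - \frac{\sqrt{305}}{2135}$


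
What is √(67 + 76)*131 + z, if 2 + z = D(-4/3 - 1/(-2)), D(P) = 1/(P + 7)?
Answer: -68/37 + 131*√143 ≈ 1564.7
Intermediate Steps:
D(P) = 1/(7 + P)
z = -68/37 (z = -2 + 1/(7 + (-4/3 - 1/(-2))) = -2 + 1/(7 + (-4*⅓ - 1*(-½))) = -2 + 1/(7 + (-4/3 + ½)) = -2 + 1/(7 - ⅚) = -2 + 1/(37/6) = -2 + 6/37 = -68/37 ≈ -1.8378)
√(67 + 76)*131 + z = √(67 + 76)*131 - 68/37 = √143*131 - 68/37 = 131*√143 - 68/37 = -68/37 + 131*√143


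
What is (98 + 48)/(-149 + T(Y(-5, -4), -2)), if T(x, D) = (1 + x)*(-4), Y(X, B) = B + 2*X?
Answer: -146/97 ≈ -1.5052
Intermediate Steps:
T(x, D) = -4 - 4*x
(98 + 48)/(-149 + T(Y(-5, -4), -2)) = (98 + 48)/(-149 + (-4 - 4*(-4 + 2*(-5)))) = 146/(-149 + (-4 - 4*(-4 - 10))) = 146/(-149 + (-4 - 4*(-14))) = 146/(-149 + (-4 + 56)) = 146/(-149 + 52) = 146/(-97) = -1/97*146 = -146/97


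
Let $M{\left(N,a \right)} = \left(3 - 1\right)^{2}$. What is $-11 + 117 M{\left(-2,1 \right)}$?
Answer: $457$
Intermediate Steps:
$M{\left(N,a \right)} = 4$ ($M{\left(N,a \right)} = 2^{2} = 4$)
$-11 + 117 M{\left(-2,1 \right)} = -11 + 117 \cdot 4 = -11 + 468 = 457$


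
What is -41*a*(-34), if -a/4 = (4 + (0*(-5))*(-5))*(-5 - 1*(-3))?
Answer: 44608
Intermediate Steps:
a = 32 (a = -4*(4 + (0*(-5))*(-5))*(-5 - 1*(-3)) = -4*(4 + 0*(-5))*(-5 + 3) = -4*(4 + 0)*(-2) = -16*(-2) = -4*(-8) = 32)
-41*a*(-34) = -41*32*(-34) = -1312*(-34) = 44608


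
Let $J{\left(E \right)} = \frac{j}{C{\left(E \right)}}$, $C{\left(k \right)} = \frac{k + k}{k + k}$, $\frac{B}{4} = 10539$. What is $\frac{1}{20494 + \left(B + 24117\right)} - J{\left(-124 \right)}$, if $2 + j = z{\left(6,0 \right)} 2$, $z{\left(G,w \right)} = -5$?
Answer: $\frac{1041205}{86767} \approx 12.0$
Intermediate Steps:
$B = 42156$ ($B = 4 \cdot 10539 = 42156$)
$C{\left(k \right)} = 1$ ($C{\left(k \right)} = \frac{2 k}{2 k} = 2 k \frac{1}{2 k} = 1$)
$j = -12$ ($j = -2 - 10 = -12$)
$J{\left(E \right)} = -12$ ($J{\left(E \right)} = - \frac{12}{1} = \left(-12\right) 1 = -12$)
$\frac{1}{20494 + \left(B + 24117\right)} - J{\left(-124 \right)} = \frac{1}{20494 + \left(42156 + 24117\right)} - -12 = \frac{1}{20494 + 66273} + 12 = \frac{1}{86767} + 12 = \frac{1041205}{86767}$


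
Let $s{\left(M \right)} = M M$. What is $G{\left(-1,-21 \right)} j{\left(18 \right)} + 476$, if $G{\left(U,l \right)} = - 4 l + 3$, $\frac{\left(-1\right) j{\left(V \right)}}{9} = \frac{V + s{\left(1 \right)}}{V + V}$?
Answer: $\frac{251}{4} \approx 62.75$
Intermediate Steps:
$s{\left(M \right)} = M^{2}$
$j{\left(V \right)} = - \frac{9 \left(1 + V\right)}{2 V}$ ($j{\left(V \right)} = - 9 \frac{V + 1^{2}}{V + V} = - 9 \frac{V + 1}{2 V} = - 9 \left(1 + V\right) \frac{1}{2 V} = - 9 \frac{1 + V}{2 V} = - \frac{9 \left(1 + V\right)}{2 V}$)
$G{\left(U,l \right)} = 3 - 4 l$
$G{\left(-1,-21 \right)} j{\left(18 \right)} + 476 = \left(3 - -84\right) \frac{9 \left(-1 - 18\right)}{2 \cdot 18} + 476 = \left(3 + 84\right) \frac{9}{2} \cdot \frac{1}{18} \left(-1 - 18\right) + 476 = 87 \cdot \frac{9}{2} \cdot \frac{1}{18} \left(-19\right) + 476 = 87 \left(- \frac{19}{4}\right) + 476 = - \frac{1653}{4} + 476 = \frac{251}{4}$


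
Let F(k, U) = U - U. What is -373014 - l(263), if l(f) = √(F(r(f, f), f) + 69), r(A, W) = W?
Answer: -373014 - √69 ≈ -3.7302e+5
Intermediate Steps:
F(k, U) = 0
l(f) = √69 (l(f) = √(0 + 69) = √69)
-373014 - l(263) = -373014 - √69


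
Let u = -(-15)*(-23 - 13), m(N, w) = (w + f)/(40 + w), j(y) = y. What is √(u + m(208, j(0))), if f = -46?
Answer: I*√54115/10 ≈ 23.263*I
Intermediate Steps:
m(N, w) = (-46 + w)/(40 + w) (m(N, w) = (w - 46)/(40 + w) = (-46 + w)/(40 + w))
u = -540 (u = -(-15)*(-36) = -1*540 = -540)
√(u + m(208, j(0))) = √(-540 + (-46 + 0)/(40 + 0)) = √(-540 - 46/40) = √(-540 + (1/40)*(-46)) = √(-540 - 23/20) = √(-10823/20) = I*√54115/10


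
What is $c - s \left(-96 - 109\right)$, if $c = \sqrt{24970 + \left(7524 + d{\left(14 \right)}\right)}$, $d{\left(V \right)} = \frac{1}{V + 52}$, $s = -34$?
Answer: $-6970 + \frac{\sqrt{141543930}}{66} \approx -6789.7$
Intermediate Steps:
$d{\left(V \right)} = \frac{1}{52 + V}$
$c = \frac{\sqrt{141543930}}{66}$ ($c = \sqrt{24970 + \left(7524 + \frac{1}{52 + 14}\right)} = \sqrt{24970 + \left(7524 + \frac{1}{66}\right)} = \sqrt{24970 + \frac{496585}{66}} = \sqrt{\frac{2144605}{66}} = \frac{\sqrt{141543930}}{66} \approx 180.26$)
$c - s \left(-96 - 109\right) = \frac{\sqrt{141543930}}{66} - - 34 \left(-96 - 109\right) = \frac{\sqrt{141543930}}{66} - \left(-34\right) \left(-205\right) = \frac{\sqrt{141543930}}{66} - 6970 = -6970 + \frac{\sqrt{141543930}}{66}$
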